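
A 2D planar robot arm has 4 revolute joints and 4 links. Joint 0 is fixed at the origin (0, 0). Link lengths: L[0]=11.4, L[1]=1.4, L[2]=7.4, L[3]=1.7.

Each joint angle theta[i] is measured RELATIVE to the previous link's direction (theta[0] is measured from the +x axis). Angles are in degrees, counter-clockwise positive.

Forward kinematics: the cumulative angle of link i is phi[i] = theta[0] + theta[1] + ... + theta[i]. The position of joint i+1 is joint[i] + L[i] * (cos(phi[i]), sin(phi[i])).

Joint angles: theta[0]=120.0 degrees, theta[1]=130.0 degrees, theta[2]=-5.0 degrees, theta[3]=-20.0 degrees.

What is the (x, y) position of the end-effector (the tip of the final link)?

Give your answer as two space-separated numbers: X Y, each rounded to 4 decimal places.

joint[0] = (0.0000, 0.0000)  (base)
link 0: phi[0] = 120 = 120 deg
  cos(120 deg) = -0.5000, sin(120 deg) = 0.8660
  joint[1] = (0.0000, 0.0000) + 11.4 * (-0.5000, 0.8660) = (0.0000 + -5.7000, 0.0000 + 9.8727) = (-5.7000, 9.8727)
link 1: phi[1] = 120 + 130 = 250 deg
  cos(250 deg) = -0.3420, sin(250 deg) = -0.9397
  joint[2] = (-5.7000, 9.8727) + 1.4 * (-0.3420, -0.9397) = (-5.7000 + -0.4788, 9.8727 + -1.3156) = (-6.1788, 8.5571)
link 2: phi[2] = 120 + 130 + -5 = 245 deg
  cos(245 deg) = -0.4226, sin(245 deg) = -0.9063
  joint[3] = (-6.1788, 8.5571) + 7.4 * (-0.4226, -0.9063) = (-6.1788 + -3.1274, 8.5571 + -6.7067) = (-9.3062, 1.8504)
link 3: phi[3] = 120 + 130 + -5 + -20 = 225 deg
  cos(225 deg) = -0.7071, sin(225 deg) = -0.7071
  joint[4] = (-9.3062, 1.8504) + 1.7 * (-0.7071, -0.7071) = (-9.3062 + -1.2021, 1.8504 + -1.2021) = (-10.5083, 0.6484)
End effector: (-10.5083, 0.6484)

Answer: -10.5083 0.6484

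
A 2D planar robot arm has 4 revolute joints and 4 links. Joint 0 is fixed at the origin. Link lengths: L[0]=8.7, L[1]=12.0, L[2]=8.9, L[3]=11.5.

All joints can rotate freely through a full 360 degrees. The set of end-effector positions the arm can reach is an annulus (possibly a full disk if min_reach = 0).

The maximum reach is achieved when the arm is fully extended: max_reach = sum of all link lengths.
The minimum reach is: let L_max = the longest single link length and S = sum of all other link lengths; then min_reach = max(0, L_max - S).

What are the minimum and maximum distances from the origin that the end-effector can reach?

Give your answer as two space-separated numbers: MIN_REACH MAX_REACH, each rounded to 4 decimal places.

Answer: 0.0000 41.1000

Derivation:
Link lengths: [8.7, 12.0, 8.9, 11.5]
max_reach = 8.7 + 12 + 8.9 + 11.5 = 41.1
L_max = max([8.7, 12.0, 8.9, 11.5]) = 12
S (sum of others) = 41.1 - 12 = 29.1
min_reach = max(0, 12 - 29.1) = max(0, -17.1) = 0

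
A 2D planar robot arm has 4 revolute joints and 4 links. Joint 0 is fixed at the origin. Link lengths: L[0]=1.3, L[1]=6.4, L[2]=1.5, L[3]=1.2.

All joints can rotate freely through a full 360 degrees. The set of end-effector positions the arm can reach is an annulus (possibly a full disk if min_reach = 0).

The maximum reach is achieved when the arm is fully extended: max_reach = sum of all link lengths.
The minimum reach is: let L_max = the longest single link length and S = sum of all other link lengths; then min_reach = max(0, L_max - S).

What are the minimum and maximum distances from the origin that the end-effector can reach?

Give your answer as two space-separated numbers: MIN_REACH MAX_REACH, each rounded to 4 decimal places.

Answer: 2.4000 10.4000

Derivation:
Link lengths: [1.3, 6.4, 1.5, 1.2]
max_reach = 1.3 + 6.4 + 1.5 + 1.2 = 10.4
L_max = max([1.3, 6.4, 1.5, 1.2]) = 6.4
S (sum of others) = 10.4 - 6.4 = 4
min_reach = max(0, 6.4 - 4) = max(0, 2.4) = 2.4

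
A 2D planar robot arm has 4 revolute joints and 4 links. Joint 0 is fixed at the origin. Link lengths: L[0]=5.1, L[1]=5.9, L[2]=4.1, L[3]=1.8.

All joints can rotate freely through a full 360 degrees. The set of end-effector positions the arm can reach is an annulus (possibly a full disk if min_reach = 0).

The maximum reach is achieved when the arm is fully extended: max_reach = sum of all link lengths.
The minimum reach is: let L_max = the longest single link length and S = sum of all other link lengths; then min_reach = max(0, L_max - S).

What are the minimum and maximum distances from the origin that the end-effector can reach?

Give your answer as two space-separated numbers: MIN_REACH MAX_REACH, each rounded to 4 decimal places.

Answer: 0.0000 16.9000

Derivation:
Link lengths: [5.1, 5.9, 4.1, 1.8]
max_reach = 5.1 + 5.9 + 4.1 + 1.8 = 16.9
L_max = max([5.1, 5.9, 4.1, 1.8]) = 5.9
S (sum of others) = 16.9 - 5.9 = 11
min_reach = max(0, 5.9 - 11) = max(0, -5.1) = 0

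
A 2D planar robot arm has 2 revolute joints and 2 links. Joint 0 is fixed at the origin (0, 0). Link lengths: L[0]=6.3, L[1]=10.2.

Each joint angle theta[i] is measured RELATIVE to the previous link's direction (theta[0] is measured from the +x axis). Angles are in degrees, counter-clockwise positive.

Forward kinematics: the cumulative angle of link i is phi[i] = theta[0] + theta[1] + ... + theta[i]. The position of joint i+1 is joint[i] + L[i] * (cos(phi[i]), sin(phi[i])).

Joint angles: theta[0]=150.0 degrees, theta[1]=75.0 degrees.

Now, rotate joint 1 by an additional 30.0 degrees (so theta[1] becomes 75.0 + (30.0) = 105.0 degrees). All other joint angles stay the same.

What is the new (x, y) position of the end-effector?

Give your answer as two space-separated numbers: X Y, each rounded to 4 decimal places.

Answer: -8.0959 -6.7024

Derivation:
joint[0] = (0.0000, 0.0000)  (base)
link 0: phi[0] = 150 = 150 deg
  cos(150 deg) = -0.8660, sin(150 deg) = 0.5000
  joint[1] = (0.0000, 0.0000) + 6.3 * (-0.8660, 0.5000) = (0.0000 + -5.4560, 0.0000 + 3.1500) = (-5.4560, 3.1500)
link 1: phi[1] = 150 + 105 = 255 deg
  cos(255 deg) = -0.2588, sin(255 deg) = -0.9659
  joint[2] = (-5.4560, 3.1500) + 10.2 * (-0.2588, -0.9659) = (-5.4560 + -2.6400, 3.1500 + -9.8524) = (-8.0959, -6.7024)
End effector: (-8.0959, -6.7024)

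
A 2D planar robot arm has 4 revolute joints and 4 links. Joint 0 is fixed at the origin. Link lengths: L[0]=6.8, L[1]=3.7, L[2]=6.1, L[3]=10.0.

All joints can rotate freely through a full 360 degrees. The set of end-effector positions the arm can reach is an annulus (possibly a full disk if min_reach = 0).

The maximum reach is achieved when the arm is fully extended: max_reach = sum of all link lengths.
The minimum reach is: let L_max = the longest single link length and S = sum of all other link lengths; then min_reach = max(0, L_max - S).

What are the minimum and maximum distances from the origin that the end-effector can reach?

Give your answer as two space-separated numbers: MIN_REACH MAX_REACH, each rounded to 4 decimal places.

Answer: 0.0000 26.6000

Derivation:
Link lengths: [6.8, 3.7, 6.1, 10.0]
max_reach = 6.8 + 3.7 + 6.1 + 10 = 26.6
L_max = max([6.8, 3.7, 6.1, 10.0]) = 10
S (sum of others) = 26.6 - 10 = 16.6
min_reach = max(0, 10 - 16.6) = max(0, -6.6) = 0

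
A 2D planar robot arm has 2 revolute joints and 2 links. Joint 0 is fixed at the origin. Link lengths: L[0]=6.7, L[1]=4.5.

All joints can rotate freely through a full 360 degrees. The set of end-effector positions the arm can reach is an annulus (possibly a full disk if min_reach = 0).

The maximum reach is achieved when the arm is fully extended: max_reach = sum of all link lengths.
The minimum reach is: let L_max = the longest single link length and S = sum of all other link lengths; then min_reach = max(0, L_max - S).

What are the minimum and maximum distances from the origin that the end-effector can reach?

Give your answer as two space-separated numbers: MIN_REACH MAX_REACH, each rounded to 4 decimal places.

Answer: 2.2000 11.2000

Derivation:
Link lengths: [6.7, 4.5]
max_reach = 6.7 + 4.5 = 11.2
L_max = max([6.7, 4.5]) = 6.7
S (sum of others) = 11.2 - 6.7 = 4.5
min_reach = max(0, 6.7 - 4.5) = max(0, 2.2) = 2.2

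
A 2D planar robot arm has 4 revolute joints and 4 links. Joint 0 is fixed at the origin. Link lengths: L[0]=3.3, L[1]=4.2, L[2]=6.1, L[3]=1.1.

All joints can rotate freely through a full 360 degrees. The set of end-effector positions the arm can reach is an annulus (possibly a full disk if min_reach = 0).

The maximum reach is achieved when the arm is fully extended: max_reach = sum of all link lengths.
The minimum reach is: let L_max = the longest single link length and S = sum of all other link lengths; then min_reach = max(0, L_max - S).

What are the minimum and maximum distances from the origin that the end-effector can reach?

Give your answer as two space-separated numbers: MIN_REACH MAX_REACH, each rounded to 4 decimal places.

Link lengths: [3.3, 4.2, 6.1, 1.1]
max_reach = 3.3 + 4.2 + 6.1 + 1.1 = 14.7
L_max = max([3.3, 4.2, 6.1, 1.1]) = 6.1
S (sum of others) = 14.7 - 6.1 = 8.6
min_reach = max(0, 6.1 - 8.6) = max(0, -2.5) = 0

Answer: 0.0000 14.7000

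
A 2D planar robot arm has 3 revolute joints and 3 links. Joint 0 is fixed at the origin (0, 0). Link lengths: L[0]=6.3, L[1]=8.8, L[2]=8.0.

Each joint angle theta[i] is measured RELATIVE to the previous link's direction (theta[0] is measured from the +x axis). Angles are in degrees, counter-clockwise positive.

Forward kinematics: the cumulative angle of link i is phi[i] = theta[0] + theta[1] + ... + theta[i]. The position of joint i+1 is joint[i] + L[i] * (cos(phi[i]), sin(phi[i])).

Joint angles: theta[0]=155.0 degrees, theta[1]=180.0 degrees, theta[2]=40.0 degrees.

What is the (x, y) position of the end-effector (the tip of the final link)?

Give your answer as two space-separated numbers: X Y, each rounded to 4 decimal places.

Answer: 9.9932 1.0140

Derivation:
joint[0] = (0.0000, 0.0000)  (base)
link 0: phi[0] = 155 = 155 deg
  cos(155 deg) = -0.9063, sin(155 deg) = 0.4226
  joint[1] = (0.0000, 0.0000) + 6.3 * (-0.9063, 0.4226) = (0.0000 + -5.7097, 0.0000 + 2.6625) = (-5.7097, 2.6625)
link 1: phi[1] = 155 + 180 = 335 deg
  cos(335 deg) = 0.9063, sin(335 deg) = -0.4226
  joint[2] = (-5.7097, 2.6625) + 8.8 * (0.9063, -0.4226) = (-5.7097 + 7.9755, 2.6625 + -3.7190) = (2.2658, -1.0565)
link 2: phi[2] = 155 + 180 + 40 = 375 deg
  cos(375 deg) = 0.9659, sin(375 deg) = 0.2588
  joint[3] = (2.2658, -1.0565) + 8 * (0.9659, 0.2588) = (2.2658 + 7.7274, -1.0565 + 2.0706) = (9.9932, 1.0140)
End effector: (9.9932, 1.0140)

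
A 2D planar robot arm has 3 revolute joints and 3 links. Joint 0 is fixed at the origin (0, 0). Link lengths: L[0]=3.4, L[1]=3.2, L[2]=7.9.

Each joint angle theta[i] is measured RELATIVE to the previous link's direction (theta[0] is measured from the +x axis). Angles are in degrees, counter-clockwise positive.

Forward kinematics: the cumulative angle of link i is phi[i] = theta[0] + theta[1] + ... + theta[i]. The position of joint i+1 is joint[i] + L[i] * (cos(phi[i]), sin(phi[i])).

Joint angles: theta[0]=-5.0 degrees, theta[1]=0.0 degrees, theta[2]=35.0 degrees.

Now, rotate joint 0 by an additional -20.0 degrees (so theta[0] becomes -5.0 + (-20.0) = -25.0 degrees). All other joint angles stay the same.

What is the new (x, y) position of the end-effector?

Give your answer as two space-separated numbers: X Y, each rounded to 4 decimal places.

joint[0] = (0.0000, 0.0000)  (base)
link 0: phi[0] = -25 = -25 deg
  cos(-25 deg) = 0.9063, sin(-25 deg) = -0.4226
  joint[1] = (0.0000, 0.0000) + 3.4 * (0.9063, -0.4226) = (0.0000 + 3.0814, 0.0000 + -1.4369) = (3.0814, -1.4369)
link 1: phi[1] = -25 + 0 = -25 deg
  cos(-25 deg) = 0.9063, sin(-25 deg) = -0.4226
  joint[2] = (3.0814, -1.4369) + 3.2 * (0.9063, -0.4226) = (3.0814 + 2.9002, -1.4369 + -1.3524) = (5.9816, -2.7893)
link 2: phi[2] = -25 + 0 + 35 = 10 deg
  cos(10 deg) = 0.9848, sin(10 deg) = 0.1736
  joint[3] = (5.9816, -2.7893) + 7.9 * (0.9848, 0.1736) = (5.9816 + 7.7800, -2.7893 + 1.3718) = (13.7616, -1.4175)
End effector: (13.7616, -1.4175)

Answer: 13.7616 -1.4175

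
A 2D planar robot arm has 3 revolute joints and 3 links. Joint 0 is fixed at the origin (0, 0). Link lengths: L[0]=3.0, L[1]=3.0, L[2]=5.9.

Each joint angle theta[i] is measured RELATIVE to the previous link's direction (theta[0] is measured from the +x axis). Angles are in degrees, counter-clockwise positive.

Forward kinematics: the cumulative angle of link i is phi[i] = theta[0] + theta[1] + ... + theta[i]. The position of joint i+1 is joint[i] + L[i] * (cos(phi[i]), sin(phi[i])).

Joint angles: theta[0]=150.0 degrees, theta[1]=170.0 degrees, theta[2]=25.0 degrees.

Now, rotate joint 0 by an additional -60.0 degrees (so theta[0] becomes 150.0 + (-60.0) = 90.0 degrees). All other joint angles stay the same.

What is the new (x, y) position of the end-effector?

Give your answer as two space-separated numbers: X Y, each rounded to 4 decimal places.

joint[0] = (0.0000, 0.0000)  (base)
link 0: phi[0] = 90 = 90 deg
  cos(90 deg) = 0.0000, sin(90 deg) = 1.0000
  joint[1] = (0.0000, 0.0000) + 3 * (0.0000, 1.0000) = (0.0000 + 0.0000, 0.0000 + 3.0000) = (0.0000, 3.0000)
link 1: phi[1] = 90 + 170 = 260 deg
  cos(260 deg) = -0.1736, sin(260 deg) = -0.9848
  joint[2] = (0.0000, 3.0000) + 3 * (-0.1736, -0.9848) = (0.0000 + -0.5209, 3.0000 + -2.9544) = (-0.5209, 0.0456)
link 2: phi[2] = 90 + 170 + 25 = 285 deg
  cos(285 deg) = 0.2588, sin(285 deg) = -0.9659
  joint[3] = (-0.5209, 0.0456) + 5.9 * (0.2588, -0.9659) = (-0.5209 + 1.5270, 0.0456 + -5.6990) = (1.0061, -5.6534)
End effector: (1.0061, -5.6534)

Answer: 1.0061 -5.6534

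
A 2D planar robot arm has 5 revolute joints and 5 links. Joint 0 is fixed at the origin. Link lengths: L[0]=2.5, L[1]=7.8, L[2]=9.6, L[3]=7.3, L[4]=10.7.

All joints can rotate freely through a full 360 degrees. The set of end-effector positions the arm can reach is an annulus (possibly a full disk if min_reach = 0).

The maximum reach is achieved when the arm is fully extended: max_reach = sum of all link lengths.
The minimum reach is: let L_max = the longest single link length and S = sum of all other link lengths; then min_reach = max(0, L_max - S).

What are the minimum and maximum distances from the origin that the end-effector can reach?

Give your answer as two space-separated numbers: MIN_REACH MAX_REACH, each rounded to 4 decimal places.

Link lengths: [2.5, 7.8, 9.6, 7.3, 10.7]
max_reach = 2.5 + 7.8 + 9.6 + 7.3 + 10.7 = 37.9
L_max = max([2.5, 7.8, 9.6, 7.3, 10.7]) = 10.7
S (sum of others) = 37.9 - 10.7 = 27.2
min_reach = max(0, 10.7 - 27.2) = max(0, -16.5) = 0

Answer: 0.0000 37.9000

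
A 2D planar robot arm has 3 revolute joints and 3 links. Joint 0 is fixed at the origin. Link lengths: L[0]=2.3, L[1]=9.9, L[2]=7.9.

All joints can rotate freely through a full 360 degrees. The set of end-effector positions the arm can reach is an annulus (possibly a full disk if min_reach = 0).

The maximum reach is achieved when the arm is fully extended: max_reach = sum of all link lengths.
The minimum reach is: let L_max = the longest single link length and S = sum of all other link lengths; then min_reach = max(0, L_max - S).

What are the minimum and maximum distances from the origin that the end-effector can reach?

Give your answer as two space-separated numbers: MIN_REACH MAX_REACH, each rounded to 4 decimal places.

Answer: 0.0000 20.1000

Derivation:
Link lengths: [2.3, 9.9, 7.9]
max_reach = 2.3 + 9.9 + 7.9 = 20.1
L_max = max([2.3, 9.9, 7.9]) = 9.9
S (sum of others) = 20.1 - 9.9 = 10.2
min_reach = max(0, 9.9 - 10.2) = max(0, -0.3) = 0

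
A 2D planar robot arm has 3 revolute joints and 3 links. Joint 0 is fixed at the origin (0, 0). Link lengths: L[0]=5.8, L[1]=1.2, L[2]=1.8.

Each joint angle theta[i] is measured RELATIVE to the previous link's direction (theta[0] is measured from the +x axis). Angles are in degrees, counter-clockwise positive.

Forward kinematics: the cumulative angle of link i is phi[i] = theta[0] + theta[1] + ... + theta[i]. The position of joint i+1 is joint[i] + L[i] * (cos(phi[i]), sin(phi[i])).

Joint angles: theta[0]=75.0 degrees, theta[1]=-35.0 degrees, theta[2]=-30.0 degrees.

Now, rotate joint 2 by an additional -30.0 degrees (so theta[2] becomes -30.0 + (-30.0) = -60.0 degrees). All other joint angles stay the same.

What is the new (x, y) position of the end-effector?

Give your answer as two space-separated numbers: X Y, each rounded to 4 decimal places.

Answer: 4.1119 5.7581

Derivation:
joint[0] = (0.0000, 0.0000)  (base)
link 0: phi[0] = 75 = 75 deg
  cos(75 deg) = 0.2588, sin(75 deg) = 0.9659
  joint[1] = (0.0000, 0.0000) + 5.8 * (0.2588, 0.9659) = (0.0000 + 1.5012, 0.0000 + 5.6024) = (1.5012, 5.6024)
link 1: phi[1] = 75 + -35 = 40 deg
  cos(40 deg) = 0.7660, sin(40 deg) = 0.6428
  joint[2] = (1.5012, 5.6024) + 1.2 * (0.7660, 0.6428) = (1.5012 + 0.9193, 5.6024 + 0.7713) = (2.4204, 6.3737)
link 2: phi[2] = 75 + -35 + -60 = -20 deg
  cos(-20 deg) = 0.9397, sin(-20 deg) = -0.3420
  joint[3] = (2.4204, 6.3737) + 1.8 * (0.9397, -0.3420) = (2.4204 + 1.6914, 6.3737 + -0.6156) = (4.1119, 5.7581)
End effector: (4.1119, 5.7581)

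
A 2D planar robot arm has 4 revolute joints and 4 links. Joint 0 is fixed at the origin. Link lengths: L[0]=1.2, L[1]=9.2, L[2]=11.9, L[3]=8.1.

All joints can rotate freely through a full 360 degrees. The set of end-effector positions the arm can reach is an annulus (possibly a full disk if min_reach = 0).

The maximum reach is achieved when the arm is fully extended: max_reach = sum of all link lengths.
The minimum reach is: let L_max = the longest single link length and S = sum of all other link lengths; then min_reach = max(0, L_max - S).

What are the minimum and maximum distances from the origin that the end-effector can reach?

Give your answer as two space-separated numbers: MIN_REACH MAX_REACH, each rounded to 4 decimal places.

Answer: 0.0000 30.4000

Derivation:
Link lengths: [1.2, 9.2, 11.9, 8.1]
max_reach = 1.2 + 9.2 + 11.9 + 8.1 = 30.4
L_max = max([1.2, 9.2, 11.9, 8.1]) = 11.9
S (sum of others) = 30.4 - 11.9 = 18.5
min_reach = max(0, 11.9 - 18.5) = max(0, -6.6) = 0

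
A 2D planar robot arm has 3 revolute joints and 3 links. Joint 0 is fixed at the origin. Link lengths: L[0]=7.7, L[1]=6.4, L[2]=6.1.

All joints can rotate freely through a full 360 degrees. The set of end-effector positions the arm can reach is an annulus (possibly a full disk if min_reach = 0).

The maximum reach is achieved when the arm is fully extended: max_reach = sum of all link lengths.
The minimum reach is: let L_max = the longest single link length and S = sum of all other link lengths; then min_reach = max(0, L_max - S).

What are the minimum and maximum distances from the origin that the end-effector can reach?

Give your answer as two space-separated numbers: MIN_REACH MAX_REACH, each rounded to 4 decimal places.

Answer: 0.0000 20.2000

Derivation:
Link lengths: [7.7, 6.4, 6.1]
max_reach = 7.7 + 6.4 + 6.1 = 20.2
L_max = max([7.7, 6.4, 6.1]) = 7.7
S (sum of others) = 20.2 - 7.7 = 12.5
min_reach = max(0, 7.7 - 12.5) = max(0, -4.8) = 0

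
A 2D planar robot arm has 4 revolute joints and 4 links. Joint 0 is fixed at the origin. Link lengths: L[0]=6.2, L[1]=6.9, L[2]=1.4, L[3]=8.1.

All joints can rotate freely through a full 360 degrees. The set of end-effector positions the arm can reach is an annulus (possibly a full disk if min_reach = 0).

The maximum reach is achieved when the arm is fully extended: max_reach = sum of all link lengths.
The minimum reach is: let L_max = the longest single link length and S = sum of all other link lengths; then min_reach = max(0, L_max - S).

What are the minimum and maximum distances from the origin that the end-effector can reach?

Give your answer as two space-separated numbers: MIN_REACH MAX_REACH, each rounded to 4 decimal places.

Link lengths: [6.2, 6.9, 1.4, 8.1]
max_reach = 6.2 + 6.9 + 1.4 + 8.1 = 22.6
L_max = max([6.2, 6.9, 1.4, 8.1]) = 8.1
S (sum of others) = 22.6 - 8.1 = 14.5
min_reach = max(0, 8.1 - 14.5) = max(0, -6.4) = 0

Answer: 0.0000 22.6000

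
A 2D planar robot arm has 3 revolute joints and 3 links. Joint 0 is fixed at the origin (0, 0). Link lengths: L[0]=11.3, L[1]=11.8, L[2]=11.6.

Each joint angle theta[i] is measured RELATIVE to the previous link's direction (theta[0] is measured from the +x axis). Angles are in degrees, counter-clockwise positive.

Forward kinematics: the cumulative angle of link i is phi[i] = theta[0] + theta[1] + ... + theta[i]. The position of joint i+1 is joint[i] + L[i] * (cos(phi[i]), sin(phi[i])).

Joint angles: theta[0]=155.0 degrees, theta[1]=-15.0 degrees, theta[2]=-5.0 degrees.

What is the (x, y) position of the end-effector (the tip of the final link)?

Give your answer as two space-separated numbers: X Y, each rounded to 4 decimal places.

joint[0] = (0.0000, 0.0000)  (base)
link 0: phi[0] = 155 = 155 deg
  cos(155 deg) = -0.9063, sin(155 deg) = 0.4226
  joint[1] = (0.0000, 0.0000) + 11.3 * (-0.9063, 0.4226) = (0.0000 + -10.2413, 0.0000 + 4.7756) = (-10.2413, 4.7756)
link 1: phi[1] = 155 + -15 = 140 deg
  cos(140 deg) = -0.7660, sin(140 deg) = 0.6428
  joint[2] = (-10.2413, 4.7756) + 11.8 * (-0.7660, 0.6428) = (-10.2413 + -9.0393, 4.7756 + 7.5849) = (-19.2806, 12.3605)
link 2: phi[2] = 155 + -15 + -5 = 135 deg
  cos(135 deg) = -0.7071, sin(135 deg) = 0.7071
  joint[3] = (-19.2806, 12.3605) + 11.6 * (-0.7071, 0.7071) = (-19.2806 + -8.2024, 12.3605 + 8.2024) = (-27.4830, 20.5629)
End effector: (-27.4830, 20.5629)

Answer: -27.4830 20.5629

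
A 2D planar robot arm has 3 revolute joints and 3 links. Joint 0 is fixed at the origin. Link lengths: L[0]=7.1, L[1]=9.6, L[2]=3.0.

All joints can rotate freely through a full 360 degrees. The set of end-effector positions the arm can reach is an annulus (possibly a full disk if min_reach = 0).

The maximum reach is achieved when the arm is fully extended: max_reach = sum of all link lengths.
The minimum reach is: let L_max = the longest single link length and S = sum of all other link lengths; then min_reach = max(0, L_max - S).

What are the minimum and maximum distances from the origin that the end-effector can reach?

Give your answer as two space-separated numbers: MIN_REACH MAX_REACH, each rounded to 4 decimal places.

Answer: 0.0000 19.7000

Derivation:
Link lengths: [7.1, 9.6, 3.0]
max_reach = 7.1 + 9.6 + 3 = 19.7
L_max = max([7.1, 9.6, 3.0]) = 9.6
S (sum of others) = 19.7 - 9.6 = 10.1
min_reach = max(0, 9.6 - 10.1) = max(0, -0.5) = 0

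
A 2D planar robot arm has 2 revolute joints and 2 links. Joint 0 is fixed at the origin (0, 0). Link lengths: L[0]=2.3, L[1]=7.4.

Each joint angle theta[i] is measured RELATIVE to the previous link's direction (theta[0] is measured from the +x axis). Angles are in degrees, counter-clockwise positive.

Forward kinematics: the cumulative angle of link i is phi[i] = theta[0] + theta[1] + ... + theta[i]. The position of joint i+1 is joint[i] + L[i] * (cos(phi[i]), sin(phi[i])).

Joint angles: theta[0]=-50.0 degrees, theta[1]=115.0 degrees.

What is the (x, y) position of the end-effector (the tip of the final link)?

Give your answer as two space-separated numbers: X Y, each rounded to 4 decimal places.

joint[0] = (0.0000, 0.0000)  (base)
link 0: phi[0] = -50 = -50 deg
  cos(-50 deg) = 0.6428, sin(-50 deg) = -0.7660
  joint[1] = (0.0000, 0.0000) + 2.3 * (0.6428, -0.7660) = (0.0000 + 1.4784, 0.0000 + -1.7619) = (1.4784, -1.7619)
link 1: phi[1] = -50 + 115 = 65 deg
  cos(65 deg) = 0.4226, sin(65 deg) = 0.9063
  joint[2] = (1.4784, -1.7619) + 7.4 * (0.4226, 0.9063) = (1.4784 + 3.1274, -1.7619 + 6.7067) = (4.6058, 4.9448)
End effector: (4.6058, 4.9448)

Answer: 4.6058 4.9448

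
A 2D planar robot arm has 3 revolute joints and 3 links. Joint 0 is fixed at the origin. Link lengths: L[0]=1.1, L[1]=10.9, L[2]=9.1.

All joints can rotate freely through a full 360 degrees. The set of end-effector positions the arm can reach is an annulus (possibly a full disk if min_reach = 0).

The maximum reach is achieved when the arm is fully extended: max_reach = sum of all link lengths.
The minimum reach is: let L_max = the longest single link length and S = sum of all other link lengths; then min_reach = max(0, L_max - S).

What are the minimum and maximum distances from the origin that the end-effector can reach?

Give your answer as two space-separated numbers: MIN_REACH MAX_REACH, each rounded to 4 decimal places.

Link lengths: [1.1, 10.9, 9.1]
max_reach = 1.1 + 10.9 + 9.1 = 21.1
L_max = max([1.1, 10.9, 9.1]) = 10.9
S (sum of others) = 21.1 - 10.9 = 10.2
min_reach = max(0, 10.9 - 10.2) = max(0, 0.7) = 0.7

Answer: 0.7000 21.1000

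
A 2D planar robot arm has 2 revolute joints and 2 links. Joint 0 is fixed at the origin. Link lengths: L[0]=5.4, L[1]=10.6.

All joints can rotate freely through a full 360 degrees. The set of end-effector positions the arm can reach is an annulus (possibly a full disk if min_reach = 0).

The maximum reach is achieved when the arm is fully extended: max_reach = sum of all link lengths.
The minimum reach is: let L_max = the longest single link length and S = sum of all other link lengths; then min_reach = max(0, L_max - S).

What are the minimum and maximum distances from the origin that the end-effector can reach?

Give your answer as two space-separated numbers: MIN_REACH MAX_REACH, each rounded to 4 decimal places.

Link lengths: [5.4, 10.6]
max_reach = 5.4 + 10.6 = 16
L_max = max([5.4, 10.6]) = 10.6
S (sum of others) = 16 - 10.6 = 5.4
min_reach = max(0, 10.6 - 5.4) = max(0, 5.2) = 5.2

Answer: 5.2000 16.0000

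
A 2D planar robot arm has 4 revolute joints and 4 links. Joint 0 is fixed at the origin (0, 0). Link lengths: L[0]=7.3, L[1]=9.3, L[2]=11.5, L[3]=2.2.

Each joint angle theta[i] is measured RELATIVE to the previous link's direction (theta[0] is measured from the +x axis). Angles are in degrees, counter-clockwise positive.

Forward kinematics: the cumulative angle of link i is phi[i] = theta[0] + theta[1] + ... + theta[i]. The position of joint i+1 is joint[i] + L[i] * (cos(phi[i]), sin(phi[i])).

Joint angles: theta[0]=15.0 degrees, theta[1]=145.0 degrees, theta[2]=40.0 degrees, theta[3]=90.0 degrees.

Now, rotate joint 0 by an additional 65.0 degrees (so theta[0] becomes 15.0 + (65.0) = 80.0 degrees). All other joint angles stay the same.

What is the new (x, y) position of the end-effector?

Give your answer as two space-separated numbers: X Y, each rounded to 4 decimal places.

Answer: -4.1191 -11.0350

Derivation:
joint[0] = (0.0000, 0.0000)  (base)
link 0: phi[0] = 80 = 80 deg
  cos(80 deg) = 0.1736, sin(80 deg) = 0.9848
  joint[1] = (0.0000, 0.0000) + 7.3 * (0.1736, 0.9848) = (0.0000 + 1.2676, 0.0000 + 7.1891) = (1.2676, 7.1891)
link 1: phi[1] = 80 + 145 = 225 deg
  cos(225 deg) = -0.7071, sin(225 deg) = -0.7071
  joint[2] = (1.2676, 7.1891) + 9.3 * (-0.7071, -0.7071) = (1.2676 + -6.5761, 7.1891 + -6.5761) = (-5.3085, 0.6130)
link 2: phi[2] = 80 + 145 + 40 = 265 deg
  cos(265 deg) = -0.0872, sin(265 deg) = -0.9962
  joint[3] = (-5.3085, 0.6130) + 11.5 * (-0.0872, -0.9962) = (-5.3085 + -1.0023, 0.6130 + -11.4562) = (-6.3108, -10.8432)
link 3: phi[3] = 80 + 145 + 40 + 90 = 355 deg
  cos(355 deg) = 0.9962, sin(355 deg) = -0.0872
  joint[4] = (-6.3108, -10.8432) + 2.2 * (0.9962, -0.0872) = (-6.3108 + 2.1916, -10.8432 + -0.1917) = (-4.1191, -11.0350)
End effector: (-4.1191, -11.0350)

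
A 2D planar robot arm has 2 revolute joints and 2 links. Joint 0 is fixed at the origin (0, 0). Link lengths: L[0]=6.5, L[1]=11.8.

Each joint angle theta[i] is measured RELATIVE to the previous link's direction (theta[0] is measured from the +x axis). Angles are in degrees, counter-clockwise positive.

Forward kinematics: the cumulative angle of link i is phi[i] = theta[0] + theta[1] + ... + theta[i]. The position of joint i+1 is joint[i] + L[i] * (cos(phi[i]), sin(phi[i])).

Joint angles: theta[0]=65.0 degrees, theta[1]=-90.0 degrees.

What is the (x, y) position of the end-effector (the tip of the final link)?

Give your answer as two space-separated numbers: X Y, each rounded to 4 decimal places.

Answer: 13.4415 0.9041

Derivation:
joint[0] = (0.0000, 0.0000)  (base)
link 0: phi[0] = 65 = 65 deg
  cos(65 deg) = 0.4226, sin(65 deg) = 0.9063
  joint[1] = (0.0000, 0.0000) + 6.5 * (0.4226, 0.9063) = (0.0000 + 2.7470, 0.0000 + 5.8910) = (2.7470, 5.8910)
link 1: phi[1] = 65 + -90 = -25 deg
  cos(-25 deg) = 0.9063, sin(-25 deg) = -0.4226
  joint[2] = (2.7470, 5.8910) + 11.8 * (0.9063, -0.4226) = (2.7470 + 10.6944, 5.8910 + -4.9869) = (13.4415, 0.9041)
End effector: (13.4415, 0.9041)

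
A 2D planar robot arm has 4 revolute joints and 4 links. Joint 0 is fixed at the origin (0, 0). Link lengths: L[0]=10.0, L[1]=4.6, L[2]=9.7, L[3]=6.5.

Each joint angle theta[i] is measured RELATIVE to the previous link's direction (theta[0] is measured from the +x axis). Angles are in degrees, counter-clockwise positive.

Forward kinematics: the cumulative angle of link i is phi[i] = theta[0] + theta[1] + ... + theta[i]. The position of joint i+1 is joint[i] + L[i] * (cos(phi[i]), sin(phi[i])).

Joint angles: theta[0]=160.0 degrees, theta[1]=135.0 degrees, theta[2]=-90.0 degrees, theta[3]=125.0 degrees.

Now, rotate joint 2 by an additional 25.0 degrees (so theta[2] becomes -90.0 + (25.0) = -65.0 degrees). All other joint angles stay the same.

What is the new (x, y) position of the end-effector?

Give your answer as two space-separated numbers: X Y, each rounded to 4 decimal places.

joint[0] = (0.0000, 0.0000)  (base)
link 0: phi[0] = 160 = 160 deg
  cos(160 deg) = -0.9397, sin(160 deg) = 0.3420
  joint[1] = (0.0000, 0.0000) + 10 * (-0.9397, 0.3420) = (0.0000 + -9.3969, 0.0000 + 3.4202) = (-9.3969, 3.4202)
link 1: phi[1] = 160 + 135 = 295 deg
  cos(295 deg) = 0.4226, sin(295 deg) = -0.9063
  joint[2] = (-9.3969, 3.4202) + 4.6 * (0.4226, -0.9063) = (-9.3969 + 1.9440, 3.4202 + -4.1690) = (-7.4529, -0.7488)
link 2: phi[2] = 160 + 135 + -65 = 230 deg
  cos(230 deg) = -0.6428, sin(230 deg) = -0.7660
  joint[3] = (-7.4529, -0.7488) + 9.7 * (-0.6428, -0.7660) = (-7.4529 + -6.2350, -0.7488 + -7.4306) = (-13.6879, -8.1794)
link 3: phi[3] = 160 + 135 + -65 + 125 = 355 deg
  cos(355 deg) = 0.9962, sin(355 deg) = -0.0872
  joint[4] = (-13.6879, -8.1794) + 6.5 * (0.9962, -0.0872) = (-13.6879 + 6.4753, -8.1794 + -0.5665) = (-7.2127, -8.7460)
End effector: (-7.2127, -8.7460)

Answer: -7.2127 -8.7460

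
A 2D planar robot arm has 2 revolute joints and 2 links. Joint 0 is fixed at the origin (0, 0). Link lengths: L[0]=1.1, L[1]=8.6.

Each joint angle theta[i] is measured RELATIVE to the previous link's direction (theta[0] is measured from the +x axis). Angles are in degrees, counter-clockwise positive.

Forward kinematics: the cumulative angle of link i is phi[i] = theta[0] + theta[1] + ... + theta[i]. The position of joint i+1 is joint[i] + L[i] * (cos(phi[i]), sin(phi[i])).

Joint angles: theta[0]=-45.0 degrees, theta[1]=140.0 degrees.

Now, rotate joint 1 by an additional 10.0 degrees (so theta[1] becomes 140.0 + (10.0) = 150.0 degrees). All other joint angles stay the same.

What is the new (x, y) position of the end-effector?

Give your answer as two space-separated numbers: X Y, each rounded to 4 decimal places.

Answer: -1.4480 7.5291

Derivation:
joint[0] = (0.0000, 0.0000)  (base)
link 0: phi[0] = -45 = -45 deg
  cos(-45 deg) = 0.7071, sin(-45 deg) = -0.7071
  joint[1] = (0.0000, 0.0000) + 1.1 * (0.7071, -0.7071) = (0.0000 + 0.7778, 0.0000 + -0.7778) = (0.7778, -0.7778)
link 1: phi[1] = -45 + 150 = 105 deg
  cos(105 deg) = -0.2588, sin(105 deg) = 0.9659
  joint[2] = (0.7778, -0.7778) + 8.6 * (-0.2588, 0.9659) = (0.7778 + -2.2258, -0.7778 + 8.3070) = (-1.4480, 7.5291)
End effector: (-1.4480, 7.5291)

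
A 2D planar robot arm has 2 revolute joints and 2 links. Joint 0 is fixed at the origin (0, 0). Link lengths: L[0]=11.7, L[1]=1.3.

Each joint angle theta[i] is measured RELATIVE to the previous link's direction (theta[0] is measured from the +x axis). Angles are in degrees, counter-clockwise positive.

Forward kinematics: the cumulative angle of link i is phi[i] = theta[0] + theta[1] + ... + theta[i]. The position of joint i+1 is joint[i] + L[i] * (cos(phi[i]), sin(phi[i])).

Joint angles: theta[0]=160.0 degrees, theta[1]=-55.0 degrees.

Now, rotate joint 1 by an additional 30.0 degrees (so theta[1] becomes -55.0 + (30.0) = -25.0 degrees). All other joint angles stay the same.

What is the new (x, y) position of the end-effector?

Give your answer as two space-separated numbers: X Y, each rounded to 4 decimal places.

joint[0] = (0.0000, 0.0000)  (base)
link 0: phi[0] = 160 = 160 deg
  cos(160 deg) = -0.9397, sin(160 deg) = 0.3420
  joint[1] = (0.0000, 0.0000) + 11.7 * (-0.9397, 0.3420) = (0.0000 + -10.9944, 0.0000 + 4.0016) = (-10.9944, 4.0016)
link 1: phi[1] = 160 + -25 = 135 deg
  cos(135 deg) = -0.7071, sin(135 deg) = 0.7071
  joint[2] = (-10.9944, 4.0016) + 1.3 * (-0.7071, 0.7071) = (-10.9944 + -0.9192, 4.0016 + 0.9192) = (-11.9136, 4.9209)
End effector: (-11.9136, 4.9209)

Answer: -11.9136 4.9209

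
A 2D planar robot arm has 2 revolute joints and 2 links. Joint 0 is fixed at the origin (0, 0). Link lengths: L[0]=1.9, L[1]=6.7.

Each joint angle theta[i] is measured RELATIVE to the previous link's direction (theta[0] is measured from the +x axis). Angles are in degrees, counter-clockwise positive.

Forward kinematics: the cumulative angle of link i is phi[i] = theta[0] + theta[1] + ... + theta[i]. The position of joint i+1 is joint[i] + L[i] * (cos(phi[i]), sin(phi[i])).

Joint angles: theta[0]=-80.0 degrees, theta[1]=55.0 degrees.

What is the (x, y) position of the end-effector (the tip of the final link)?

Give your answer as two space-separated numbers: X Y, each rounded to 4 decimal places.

joint[0] = (0.0000, 0.0000)  (base)
link 0: phi[0] = -80 = -80 deg
  cos(-80 deg) = 0.1736, sin(-80 deg) = -0.9848
  joint[1] = (0.0000, 0.0000) + 1.9 * (0.1736, -0.9848) = (0.0000 + 0.3299, 0.0000 + -1.8711) = (0.3299, -1.8711)
link 1: phi[1] = -80 + 55 = -25 deg
  cos(-25 deg) = 0.9063, sin(-25 deg) = -0.4226
  joint[2] = (0.3299, -1.8711) + 6.7 * (0.9063, -0.4226) = (0.3299 + 6.0723, -1.8711 + -2.8315) = (6.4022, -4.7027)
End effector: (6.4022, -4.7027)

Answer: 6.4022 -4.7027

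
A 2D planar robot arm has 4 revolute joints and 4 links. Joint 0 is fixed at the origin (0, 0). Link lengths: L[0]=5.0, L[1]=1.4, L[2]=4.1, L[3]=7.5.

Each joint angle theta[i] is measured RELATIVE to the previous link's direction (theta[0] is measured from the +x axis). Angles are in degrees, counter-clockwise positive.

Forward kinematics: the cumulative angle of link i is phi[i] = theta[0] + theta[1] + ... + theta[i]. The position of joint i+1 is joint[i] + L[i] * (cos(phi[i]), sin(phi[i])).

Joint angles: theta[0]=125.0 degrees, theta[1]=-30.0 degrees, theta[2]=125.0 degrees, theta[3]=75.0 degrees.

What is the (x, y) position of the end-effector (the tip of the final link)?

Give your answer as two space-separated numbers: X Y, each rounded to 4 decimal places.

joint[0] = (0.0000, 0.0000)  (base)
link 0: phi[0] = 125 = 125 deg
  cos(125 deg) = -0.5736, sin(125 deg) = 0.8192
  joint[1] = (0.0000, 0.0000) + 5 * (-0.5736, 0.8192) = (0.0000 + -2.8679, 0.0000 + 4.0958) = (-2.8679, 4.0958)
link 1: phi[1] = 125 + -30 = 95 deg
  cos(95 deg) = -0.0872, sin(95 deg) = 0.9962
  joint[2] = (-2.8679, 4.0958) + 1.4 * (-0.0872, 0.9962) = (-2.8679 + -0.1220, 4.0958 + 1.3947) = (-2.9899, 5.4904)
link 2: phi[2] = 125 + -30 + 125 = 220 deg
  cos(220 deg) = -0.7660, sin(220 deg) = -0.6428
  joint[3] = (-2.9899, 5.4904) + 4.1 * (-0.7660, -0.6428) = (-2.9899 + -3.1408, 5.4904 + -2.6354) = (-6.1307, 2.8550)
link 3: phi[3] = 125 + -30 + 125 + 75 = 295 deg
  cos(295 deg) = 0.4226, sin(295 deg) = -0.9063
  joint[4] = (-6.1307, 2.8550) + 7.5 * (0.4226, -0.9063) = (-6.1307 + 3.1696, 2.8550 + -6.7973) = (-2.9610, -3.9423)
End effector: (-2.9610, -3.9423)

Answer: -2.9610 -3.9423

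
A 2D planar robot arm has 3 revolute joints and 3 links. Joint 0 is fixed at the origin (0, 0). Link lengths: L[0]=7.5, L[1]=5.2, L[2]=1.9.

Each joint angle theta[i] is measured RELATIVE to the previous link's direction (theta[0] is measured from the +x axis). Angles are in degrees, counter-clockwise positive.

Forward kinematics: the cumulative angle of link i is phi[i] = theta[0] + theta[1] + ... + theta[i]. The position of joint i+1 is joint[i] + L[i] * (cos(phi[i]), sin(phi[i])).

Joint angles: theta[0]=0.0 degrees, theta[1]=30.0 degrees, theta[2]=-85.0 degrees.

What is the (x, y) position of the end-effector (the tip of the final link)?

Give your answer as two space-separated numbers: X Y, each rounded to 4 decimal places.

Answer: 13.0931 1.0436

Derivation:
joint[0] = (0.0000, 0.0000)  (base)
link 0: phi[0] = 0 = 0 deg
  cos(0 deg) = 1.0000, sin(0 deg) = 0.0000
  joint[1] = (0.0000, 0.0000) + 7.5 * (1.0000, 0.0000) = (0.0000 + 7.5000, 0.0000 + 0.0000) = (7.5000, 0.0000)
link 1: phi[1] = 0 + 30 = 30 deg
  cos(30 deg) = 0.8660, sin(30 deg) = 0.5000
  joint[2] = (7.5000, 0.0000) + 5.2 * (0.8660, 0.5000) = (7.5000 + 4.5033, 0.0000 + 2.6000) = (12.0033, 2.6000)
link 2: phi[2] = 0 + 30 + -85 = -55 deg
  cos(-55 deg) = 0.5736, sin(-55 deg) = -0.8192
  joint[3] = (12.0033, 2.6000) + 1.9 * (0.5736, -0.8192) = (12.0033 + 1.0898, 2.6000 + -1.5564) = (13.0931, 1.0436)
End effector: (13.0931, 1.0436)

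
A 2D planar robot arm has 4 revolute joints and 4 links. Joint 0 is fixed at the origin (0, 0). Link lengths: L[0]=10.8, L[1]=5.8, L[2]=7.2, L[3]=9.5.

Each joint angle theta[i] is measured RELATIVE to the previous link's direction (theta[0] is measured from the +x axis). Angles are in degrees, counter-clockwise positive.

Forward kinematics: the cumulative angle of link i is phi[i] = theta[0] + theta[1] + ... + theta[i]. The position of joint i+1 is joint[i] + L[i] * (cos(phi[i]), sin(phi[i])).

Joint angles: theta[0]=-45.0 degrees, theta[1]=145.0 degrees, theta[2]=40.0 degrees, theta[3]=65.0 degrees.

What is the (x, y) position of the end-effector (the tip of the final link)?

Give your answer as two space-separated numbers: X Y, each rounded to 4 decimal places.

Answer: -7.4959 -1.3117

Derivation:
joint[0] = (0.0000, 0.0000)  (base)
link 0: phi[0] = -45 = -45 deg
  cos(-45 deg) = 0.7071, sin(-45 deg) = -0.7071
  joint[1] = (0.0000, 0.0000) + 10.8 * (0.7071, -0.7071) = (0.0000 + 7.6368, 0.0000 + -7.6368) = (7.6368, -7.6368)
link 1: phi[1] = -45 + 145 = 100 deg
  cos(100 deg) = -0.1736, sin(100 deg) = 0.9848
  joint[2] = (7.6368, -7.6368) + 5.8 * (-0.1736, 0.9848) = (7.6368 + -1.0072, -7.6368 + 5.7119) = (6.6296, -1.9249)
link 2: phi[2] = -45 + 145 + 40 = 140 deg
  cos(140 deg) = -0.7660, sin(140 deg) = 0.6428
  joint[3] = (6.6296, -1.9249) + 7.2 * (-0.7660, 0.6428) = (6.6296 + -5.5155, -1.9249 + 4.6281) = (1.1141, 2.7032)
link 3: phi[3] = -45 + 145 + 40 + 65 = 205 deg
  cos(205 deg) = -0.9063, sin(205 deg) = -0.4226
  joint[4] = (1.1141, 2.7032) + 9.5 * (-0.9063, -0.4226) = (1.1141 + -8.6099, 2.7032 + -4.0149) = (-7.4959, -1.3117)
End effector: (-7.4959, -1.3117)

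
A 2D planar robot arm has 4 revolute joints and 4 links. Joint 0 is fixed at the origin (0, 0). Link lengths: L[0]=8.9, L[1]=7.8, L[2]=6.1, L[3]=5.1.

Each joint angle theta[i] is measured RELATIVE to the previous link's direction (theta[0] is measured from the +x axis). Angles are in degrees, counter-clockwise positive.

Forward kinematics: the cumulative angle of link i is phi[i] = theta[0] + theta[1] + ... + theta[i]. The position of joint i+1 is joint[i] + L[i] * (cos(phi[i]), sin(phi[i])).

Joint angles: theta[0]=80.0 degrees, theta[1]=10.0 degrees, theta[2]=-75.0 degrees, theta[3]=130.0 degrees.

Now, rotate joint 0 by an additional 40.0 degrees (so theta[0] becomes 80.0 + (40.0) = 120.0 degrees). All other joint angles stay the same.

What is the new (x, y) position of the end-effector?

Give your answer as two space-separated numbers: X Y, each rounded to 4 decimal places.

Answer: -11.0455 18.2351

Derivation:
joint[0] = (0.0000, 0.0000)  (base)
link 0: phi[0] = 120 = 120 deg
  cos(120 deg) = -0.5000, sin(120 deg) = 0.8660
  joint[1] = (0.0000, 0.0000) + 8.9 * (-0.5000, 0.8660) = (0.0000 + -4.4500, 0.0000 + 7.7076) = (-4.4500, 7.7076)
link 1: phi[1] = 120 + 10 = 130 deg
  cos(130 deg) = -0.6428, sin(130 deg) = 0.7660
  joint[2] = (-4.4500, 7.7076) + 7.8 * (-0.6428, 0.7660) = (-4.4500 + -5.0137, 7.7076 + 5.9751) = (-9.4637, 13.6828)
link 2: phi[2] = 120 + 10 + -75 = 55 deg
  cos(55 deg) = 0.5736, sin(55 deg) = 0.8192
  joint[3] = (-9.4637, 13.6828) + 6.1 * (0.5736, 0.8192) = (-9.4637 + 3.4988, 13.6828 + 4.9968) = (-5.9649, 18.6796)
link 3: phi[3] = 120 + 10 + -75 + 130 = 185 deg
  cos(185 deg) = -0.9962, sin(185 deg) = -0.0872
  joint[4] = (-5.9649, 18.6796) + 5.1 * (-0.9962, -0.0872) = (-5.9649 + -5.0806, 18.6796 + -0.4445) = (-11.0455, 18.2351)
End effector: (-11.0455, 18.2351)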